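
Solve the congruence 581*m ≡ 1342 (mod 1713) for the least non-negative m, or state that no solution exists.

20

gcd(581, 1713) = 1, so a unique solution mod 1713 exists.
581⁻¹ ≡ 1085 (mod 1713).
m ≡ 1085*1342 ≡ 20 (mod 1713).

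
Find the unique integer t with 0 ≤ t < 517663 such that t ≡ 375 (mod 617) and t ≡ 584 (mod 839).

617⁻¹ mod 839: 617·291 ≡ 1 (mod 839), so 617⁻¹ ≡ 291.
t = 375 + 617·((584 − 375)·291 mod 839) = 375 + 617·411 = 253962.

253962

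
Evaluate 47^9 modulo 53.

42

By square-and-multiply:
9 in binary is 1001, i.e. 9 = 8 + 1.
47^1 ≡ 47 (mod 53)
47^2 ≡ 47^2 = 2209 ≡ 36 (mod 53)
47^4 ≡ 36^2 = 1296 ≡ 24 (mod 53)
47^8 ≡ 24^2 = 576 ≡ 46 (mod 53)
47^9 = 47^8 * 47^1 ≡ 46 * 47 (mod 53).
46 * 47 = 2162 ≡ 42 (mod 53).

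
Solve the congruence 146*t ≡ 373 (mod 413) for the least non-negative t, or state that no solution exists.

gcd(146, 413) = 1, so a unique solution mod 413 exists.
146⁻¹ ≡ 314 (mod 413).
t ≡ 314*373 ≡ 243 (mod 413).

243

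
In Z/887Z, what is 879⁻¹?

887 = 1*879 + 8
879 = 109*8 + 7
8 = 1*7 + 1
7 = 7*1 + 0
gcd(879, 887) = 1, so the inverse exists.
Bézout: 1 = 110*887 − 111*879.
So 879⁻¹ ≡ −111 ≡ 776 (mod 887).

776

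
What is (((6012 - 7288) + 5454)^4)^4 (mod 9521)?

8926

6012 - 7288 = -1276 ≡ 8245 (mod 9521)
8245 + 5454 = 13699 ≡ 4178 (mod 9521)
(4178)^4 ≡ 8451 (mod 9521)
(8451)^4 ≡ 8926 (mod 9521)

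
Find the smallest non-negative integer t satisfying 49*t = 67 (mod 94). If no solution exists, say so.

gcd(49, 94) = 1, so a unique solution mod 94 exists.
49⁻¹ ≡ 71 (mod 94).
t ≡ 71*67 ≡ 57 (mod 94).

57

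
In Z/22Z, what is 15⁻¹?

Apply the Euclidean algorithm and back-substitute:
22 = 1×15 + 7
15 = 2×7 + 1
7 = 7×1 + 0
gcd(15, 22) = 1, so the inverse exists.
Back-substitute for 1:
1 = 1×15 − 2×7
  = −2×22 + 3×15
So 15⁻¹ ≡ 3 (mod 22).

3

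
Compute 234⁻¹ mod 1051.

265

Run the extended Euclidean algorithm:
1051 = 4×234 + 115
234 = 2×115 + 4
115 = 28×4 + 3
4 = 1×3 + 1
3 = 3×1 + 0
gcd(234, 1051) = 1, so the inverse exists.
Bézout: 1 = −59×1051 + 265×234.
So 234⁻¹ ≡ 265 (mod 1051).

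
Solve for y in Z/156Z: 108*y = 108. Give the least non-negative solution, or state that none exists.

gcd(108, 156) = 12, and 12 | 108, so solutions exist.
Divide through by 12: 9*y mod 13 = 9.
9⁻¹ ≡ 3 (mod 13).
y ≡ 3*9 ≡ 1 (mod 13).
The smallest non-negative solution is y = 1.

1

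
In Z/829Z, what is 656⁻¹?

Apply the Euclidean algorithm and back-substitute:
829 = 1*656 + 173
656 = 3*173 + 137
173 = 1*137 + 36
137 = 3*36 + 29
36 = 1*29 + 7
29 = 4*7 + 1
7 = 7*1 + 0
gcd(656, 829) = 1, so the inverse exists.
Back-substitute for 1:
1 = 1*29 − 4*7
  = −4*36 + 5*29
  = 5*137 − 19*36
  = −19*173 + 24*137
  = 24*656 − 91*173
  = −91*829 + 115*656
So 656⁻¹ ≡ 115 (mod 829).

115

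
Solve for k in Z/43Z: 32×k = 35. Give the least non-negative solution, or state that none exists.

32

gcd(32, 43) = 1, so a unique solution mod 43 exists.
32⁻¹ ≡ 39 (mod 43).
k ≡ 39×35 ≡ 32 (mod 43).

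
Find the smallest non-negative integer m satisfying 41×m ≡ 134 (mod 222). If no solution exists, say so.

gcd(41, 222) = 1, so a unique solution mod 222 exists.
41⁻¹ ≡ 65 (mod 222).
m ≡ 65×134 ≡ 52 (mod 222).

52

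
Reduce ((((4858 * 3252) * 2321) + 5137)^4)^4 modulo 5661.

1786

4858 * 3252 = 15798216 ≡ 4026 (mod 5661)
4026 * 2321 = 9344346 ≡ 3696 (mod 5661)
3696 + 5137 = 8833 ≡ 3172 (mod 5661)
(3172)^4 ≡ 2452 (mod 5661)
(2452)^4 ≡ 1786 (mod 5661)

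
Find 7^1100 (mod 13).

3

By square-and-multiply:
7^1 ≡ 7 (mod 13)
7^2 ≡ 7^2 = 49 ≡ 10 (mod 13)
7^4 ≡ 10^2 = 100 ≡ 9 (mod 13)
7^8 ≡ 9^2 = 81 ≡ 3 (mod 13)
7^16 ≡ 3^2 = 9 (mod 13)
7^32 ≡ 9^2 = 81 ≡ 3 (mod 13)
7^64 ≡ 3^2 = 9 (mod 13)
7^128 ≡ 9^2 = 81 ≡ 3 (mod 13)
7^256 ≡ 3^2 = 9 (mod 13)
7^512 ≡ 9^2 = 81 ≡ 3 (mod 13)
7^1024 ≡ 3^2 = 9 (mod 13)
7^1100 = 7^1024 * 7^64 * 7^8 * 7^4 ≡ 9 * 9 * 3 * 9 (mod 13).
Accumulate the product:
9 * 9 = 81 ≡ 3
3 * 3 = 9
9 * 9 = 81 ≡ 3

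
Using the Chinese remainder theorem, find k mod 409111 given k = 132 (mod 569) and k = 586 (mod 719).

569⁻¹ mod 719: 569*139 ≡ 1 (mod 719), so 569⁻¹ ≡ 139.
k = 132 + 569*((586 − 132)*139 mod 719) = 132 + 569*553 = 314789.

314789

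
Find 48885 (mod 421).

48885 = 116·421 + 49, so 48885 ≡ 49 (mod 421).

49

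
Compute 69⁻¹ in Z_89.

40

Run the extended Euclidean algorithm:
89 = 1*69 + 20
69 = 3*20 + 9
20 = 2*9 + 2
9 = 4*2 + 1
2 = 2*1 + 0
gcd(69, 89) = 1, so the inverse exists.
Back-substitute for 1:
1 = 1*9 − 4*2
  = −4*20 + 9*9
  = 9*69 − 31*20
  = −31*89 + 40*69
So 69⁻¹ ≡ 40 (mod 89).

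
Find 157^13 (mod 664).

5

Using repeated squaring:
13 in binary is 1101, i.e. 13 = 8 + 4 + 1.
157^1 ≡ 157 (mod 664)
157^2 ≡ 157^2 = 24649 ≡ 81 (mod 664)
157^4 ≡ 81^2 = 6561 ≡ 585 (mod 664)
157^8 ≡ 585^2 = 342225 ≡ 265 (mod 664)
157^13 = 157^8 × 157^4 × 157^1 ≡ 265 × 585 × 157 (mod 664).
Accumulate the product:
265 × 585 = 155025 ≡ 313
313 × 157 = 49141 ≡ 5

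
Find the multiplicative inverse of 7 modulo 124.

124 = 17×7 + 5
7 = 1×5 + 2
5 = 2×2 + 1
2 = 2×1 + 0
gcd(7, 124) = 1, so the inverse exists.
Back-substitute for 1:
1 = 1×5 − 2×2
  = −2×7 + 3×5
  = 3×124 − 53×7
So 7⁻¹ ≡ −53 ≡ 71 (mod 124).

71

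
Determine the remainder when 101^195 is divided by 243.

By square-and-multiply:
101^1 ≡ 101 (mod 243)
101^2 ≡ 101^2 = 10201 ≡ 238 (mod 243)
101^4 ≡ 238^2 = 56644 ≡ 25 (mod 243)
101^8 ≡ 25^2 = 625 ≡ 139 (mod 243)
101^16 ≡ 139^2 = 19321 ≡ 124 (mod 243)
101^32 ≡ 124^2 = 15376 ≡ 67 (mod 243)
101^64 ≡ 67^2 = 4489 ≡ 115 (mod 243)
101^128 ≡ 115^2 = 13225 ≡ 103 (mod 243)
101^195 = 101^128 × 101^64 × 101^2 × 101^1 ≡ 103 × 115 × 238 × 101 (mod 243).
Accumulate the product:
103 × 115 = 11845 ≡ 181
181 × 238 = 43078 ≡ 67
67 × 101 = 6767 ≡ 206

206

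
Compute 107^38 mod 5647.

879

Using repeated squaring:
38 in binary is 100110, i.e. 38 = 32 + 4 + 2.
107^1 ≡ 107 (mod 5647)
107^2 ≡ 107^2 = 11449 ≡ 155 (mod 5647)
107^4 ≡ 155^2 = 24025 ≡ 1437 (mod 5647)
107^8 ≡ 1437^2 = 2064969 ≡ 3814 (mod 5647)
107^16 ≡ 3814^2 = 14546596 ≡ 5571 (mod 5647)
107^32 ≡ 5571^2 = 31036041 ≡ 129 (mod 5647)
107^38 = 107^32 × 107^4 × 107^2 ≡ 129 × 1437 × 155 (mod 5647).
Accumulate the product:
129 × 1437 = 185373 ≡ 4669
4669 × 155 = 723695 ≡ 879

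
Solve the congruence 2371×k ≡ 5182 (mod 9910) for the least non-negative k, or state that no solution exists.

7442

gcd(2371, 9910) = 1, so a unique solution mod 9910 exists.
2371⁻¹ ≡ 4071 (mod 9910).
k ≡ 4071×5182 ≡ 7442 (mod 9910).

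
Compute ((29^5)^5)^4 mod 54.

(29)^5 ≡ 5 (mod 54)
(5)^5 ≡ 47 (mod 54)
(47)^4 ≡ 25 (mod 54)

25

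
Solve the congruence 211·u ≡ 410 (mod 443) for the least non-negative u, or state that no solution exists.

gcd(211, 443) = 1, so a unique solution mod 443 exists.
211⁻¹ ≡ 21 (mod 443).
u ≡ 21·410 ≡ 193 (mod 443).

193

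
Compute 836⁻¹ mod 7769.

Run the extended Euclidean algorithm:
7769 = 9×836 + 245
836 = 3×245 + 101
245 = 2×101 + 43
101 = 2×43 + 15
43 = 2×15 + 13
15 = 1×13 + 2
13 = 6×2 + 1
2 = 2×1 + 0
gcd(836, 7769) = 1, so the inverse exists.
Back-substitute for 1:
1 = 1×13 − 6×2
  = −6×15 + 7×13
  = 7×43 − 20×15
  = −20×101 + 47×43
  = 47×245 − 114×101
  = −114×836 + 389×245
  = 389×7769 − 3615×836
So 836⁻¹ ≡ −3615 ≡ 4154 (mod 7769).

4154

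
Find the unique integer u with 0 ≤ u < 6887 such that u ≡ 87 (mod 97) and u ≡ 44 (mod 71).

97⁻¹ mod 71: 97·41 ≡ 1 (mod 71), so 97⁻¹ ≡ 41.
u = 87 + 97·((44 − 87)·41 mod 71) = 87 + 97·12 = 1251.

1251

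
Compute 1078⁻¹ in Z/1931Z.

1356

1931 = 1·1078 + 853
1078 = 1·853 + 225
853 = 3·225 + 178
225 = 1·178 + 47
178 = 3·47 + 37
47 = 1·37 + 10
37 = 3·10 + 7
10 = 1·7 + 3
7 = 2·3 + 1
3 = 3·1 + 0
gcd(1078, 1931) = 1, so the inverse exists.
Bézout: 1 = 321·1931 − 575·1078.
So 1078⁻¹ ≡ −575 ≡ 1356 (mod 1931).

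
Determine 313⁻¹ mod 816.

73

816 = 2×313 + 190
313 = 1×190 + 123
190 = 1×123 + 67
123 = 1×67 + 56
67 = 1×56 + 11
56 = 5×11 + 1
11 = 11×1 + 0
gcd(313, 816) = 1, so the inverse exists.
Bézout: 1 = −28×816 + 73×313.
So 313⁻¹ ≡ 73 (mod 816).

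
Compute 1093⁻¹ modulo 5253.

Apply the Euclidean algorithm and back-substitute:
5253 = 4*1093 + 881
1093 = 1*881 + 212
881 = 4*212 + 33
212 = 6*33 + 14
33 = 2*14 + 5
14 = 2*5 + 4
5 = 1*4 + 1
4 = 4*1 + 0
gcd(1093, 5253) = 1, so the inverse exists.
Back-substitute for 1:
1 = 1*5 − 1*4
  = −1*14 + 3*5
  = 3*33 − 7*14
  = −7*212 + 45*33
  = 45*881 − 187*212
  = −187*1093 + 232*881
  = 232*5253 − 1115*1093
So 1093⁻¹ ≡ −1115 ≡ 4138 (mod 5253).

4138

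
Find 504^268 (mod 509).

424

By square-and-multiply:
504^1 ≡ 504 (mod 509)
504^2 ≡ 504^2 = 254016 ≡ 25 (mod 509)
504^4 ≡ 25^2 = 625 ≡ 116 (mod 509)
504^8 ≡ 116^2 = 13456 ≡ 222 (mod 509)
504^16 ≡ 222^2 = 49284 ≡ 420 (mod 509)
504^32 ≡ 420^2 = 176400 ≡ 286 (mod 509)
504^64 ≡ 286^2 = 81796 ≡ 356 (mod 509)
504^128 ≡ 356^2 = 126736 ≡ 504 (mod 509)
504^256 ≡ 504^2 = 254016 ≡ 25 (mod 509)
504^268 = 504^256 · 504^8 · 504^4 ≡ 25 · 222 · 116 (mod 509).
Accumulate the product:
25 · 222 = 5550 ≡ 460
460 · 116 = 53360 ≡ 424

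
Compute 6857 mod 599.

6857 = 11·599 + 268, so 6857 ≡ 268 (mod 599).

268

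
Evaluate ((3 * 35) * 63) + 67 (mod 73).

39

3 * 35 = 105 ≡ 32 (mod 73)
32 * 63 = 2016 ≡ 45 (mod 73)
45 + 67 = 112 ≡ 39 (mod 73)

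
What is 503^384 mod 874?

353

384 in binary is 110000000, i.e. 384 = 256 + 128.
503^1 ≡ 503 (mod 874)
503^2 ≡ 503^2 = 253009 ≡ 423 (mod 874)
503^4 ≡ 423^2 = 178929 ≡ 633 (mod 874)
503^8 ≡ 633^2 = 400689 ≡ 397 (mod 874)
503^16 ≡ 397^2 = 157609 ≡ 289 (mod 874)
503^32 ≡ 289^2 = 83521 ≡ 491 (mod 874)
503^64 ≡ 491^2 = 241081 ≡ 731 (mod 874)
503^128 ≡ 731^2 = 534361 ≡ 347 (mod 874)
503^256 ≡ 347^2 = 120409 ≡ 671 (mod 874)
503^384 = 503^256 * 503^128 ≡ 671 * 347 (mod 874).
671 * 347 = 232837 ≡ 353 (mod 874).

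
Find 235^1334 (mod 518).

317

1334 in binary is 10100110110, i.e. 1334 = 1024 + 256 + 32 + 16 + 4 + 2.
235^1 ≡ 235 (mod 518)
235^2 ≡ 235^2 = 55225 ≡ 317 (mod 518)
235^4 ≡ 317^2 = 100489 ≡ 515 (mod 518)
235^8 ≡ 515^2 = 265225 ≡ 9 (mod 518)
235^16 ≡ 9^2 = 81 (mod 518)
235^32 ≡ 81^2 = 6561 ≡ 345 (mod 518)
235^64 ≡ 345^2 = 119025 ≡ 403 (mod 518)
235^128 ≡ 403^2 = 162409 ≡ 275 (mod 518)
235^256 ≡ 275^2 = 75625 ≡ 515 (mod 518)
235^512 ≡ 515^2 = 265225 ≡ 9 (mod 518)
235^1024 ≡ 9^2 = 81 (mod 518)
235^1334 = 235^1024 × 235^256 × 235^32 × 235^16 × 235^4 × 235^2 ≡ 81 × 515 × 345 × 81 × 515 × 317 (mod 518).
Accumulate the product:
81 × 515 = 41715 ≡ 275
275 × 345 = 94875 ≡ 81
81 × 81 = 6561 ≡ 345
345 × 515 = 177675 ≡ 1
1 × 317 = 317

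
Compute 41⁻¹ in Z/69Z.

32

69 = 1×41 + 28
41 = 1×28 + 13
28 = 2×13 + 2
13 = 6×2 + 1
2 = 2×1 + 0
gcd(41, 69) = 1, so the inverse exists.
Bézout: 1 = −19×69 + 32×41.
So 41⁻¹ ≡ 32 (mod 69).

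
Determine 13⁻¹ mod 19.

3

By the extended Euclidean algorithm:
19 = 1×13 + 6
13 = 2×6 + 1
6 = 6×1 + 0
gcd(13, 19) = 1, so the inverse exists.
Bézout: 1 = −2×19 + 3×13.
So 13⁻¹ ≡ 3 (mod 19).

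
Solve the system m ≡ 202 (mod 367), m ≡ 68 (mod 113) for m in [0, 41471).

367⁻¹ mod 113: 367·109 ≡ 1 (mod 113), so 367⁻¹ ≡ 109.
m = 202 + 367·((68 − 202)·109 mod 113) = 202 + 367·84 = 31030.

31030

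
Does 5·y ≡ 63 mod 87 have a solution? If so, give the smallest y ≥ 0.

30

gcd(5, 87) = 1, so a unique solution mod 87 exists.
5⁻¹ ≡ 35 (mod 87).
y ≡ 35·63 ≡ 30 (mod 87).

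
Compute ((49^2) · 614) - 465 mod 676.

(49)^2 ≡ 373 (mod 676)
373 · 614 = 229022 ≡ 534 (mod 676)
534 - 465 = 69

69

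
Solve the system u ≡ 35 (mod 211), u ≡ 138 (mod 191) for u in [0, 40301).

15227

211⁻¹ mod 191: 211·86 ≡ 1 (mod 191), so 211⁻¹ ≡ 86.
u = 35 + 211·((138 − 35)·86 mod 191) = 35 + 211·72 = 15227.
Check: 15227 mod 211 = 35, 15227 mod 191 = 138. ✓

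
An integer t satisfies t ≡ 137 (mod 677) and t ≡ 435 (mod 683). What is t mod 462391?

677⁻¹ mod 683: 677*569 ≡ 1 (mod 683), so 677⁻¹ ≡ 569.
t = 137 + 677*((435 − 137)*569 mod 683) = 137 + 677*178 = 120643.
Check: 120643 mod 677 = 137, 120643 mod 683 = 435. ✓

120643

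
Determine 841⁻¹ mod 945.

By the extended Euclidean algorithm:
945 = 1*841 + 104
841 = 8*104 + 9
104 = 11*9 + 5
9 = 1*5 + 4
5 = 1*4 + 1
4 = 4*1 + 0
gcd(841, 945) = 1, so the inverse exists.
Back-substitute for 1:
1 = 1*5 − 1*4
  = −1*9 + 2*5
  = 2*104 − 23*9
  = −23*841 + 186*104
  = 186*945 − 209*841
So 841⁻¹ ≡ −209 ≡ 736 (mod 945).

736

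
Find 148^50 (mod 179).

Using repeated squaring:
50 in binary is 110010, i.e. 50 = 32 + 16 + 2.
148^1 ≡ 148 (mod 179)
148^2 ≡ 148^2 = 21904 ≡ 66 (mod 179)
148^4 ≡ 66^2 = 4356 ≡ 60 (mod 179)
148^8 ≡ 60^2 = 3600 ≡ 20 (mod 179)
148^16 ≡ 20^2 = 400 ≡ 42 (mod 179)
148^32 ≡ 42^2 = 1764 ≡ 153 (mod 179)
148^50 = 148^32 · 148^16 · 148^2 ≡ 153 · 42 · 66 (mod 179).
Accumulate the product:
153 · 42 = 6426 ≡ 161
161 · 66 = 10626 ≡ 65

65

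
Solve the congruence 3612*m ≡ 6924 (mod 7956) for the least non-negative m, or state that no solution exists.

gcd(3612, 7956) = 12, and 12 | 6924, so solutions exist.
Divide through by 12: 301*m ≡ 577 mod 663.
301⁻¹ ≡ 163 (mod 663).
m ≡ 163*577 ≡ 568 (mod 663).
The smallest non-negative solution is m = 568.

568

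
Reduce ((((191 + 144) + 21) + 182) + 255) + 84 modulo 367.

143

191 + 144 = 335
335 + 21 = 356
356 + 182 = 538 ≡ 171 (mod 367)
171 + 255 = 426 ≡ 59 (mod 367)
59 + 84 = 143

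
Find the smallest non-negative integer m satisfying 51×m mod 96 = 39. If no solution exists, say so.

29

gcd(51, 96) = 3, and 3 | 39, so solutions exist.
Divide through by 3: 17×m = 13 (mod 32).
17⁻¹ ≡ 17 (mod 32).
m ≡ 17×13 ≡ 29 (mod 32).
The smallest non-negative solution is m = 29.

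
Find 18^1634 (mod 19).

Compute successive squares:
18^1 ≡ 18 (mod 19)
18^2 ≡ 18^2 = 324 ≡ 1 (mod 19)
18^4 ≡ 1^2 = 1 (mod 19)
18^8 ≡ 1^2 = 1 (mod 19)
18^16 ≡ 1^2 = 1 (mod 19)
18^32 ≡ 1^2 = 1 (mod 19)
18^64 ≡ 1^2 = 1 (mod 19)
18^128 ≡ 1^2 = 1 (mod 19)
18^256 ≡ 1^2 = 1 (mod 19)
18^512 ≡ 1^2 = 1 (mod 19)
18^1024 ≡ 1^2 = 1 (mod 19)
18^1634 = 18^1024 * 18^512 * 18^64 * 18^32 * 18^2 ≡ 1 * 1 * 1 * 1 * 1 (mod 19).
Accumulate the product:
1 * 1 = 1
1 * 1 = 1
1 * 1 = 1
1 * 1 = 1

1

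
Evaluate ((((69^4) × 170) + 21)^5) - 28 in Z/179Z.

91

(69)^4 ≡ 172 (mod 179)
172 × 170 = 29240 ≡ 63 (mod 179)
63 + 21 = 84
(84)^5 ≡ 119 (mod 179)
119 - 28 = 91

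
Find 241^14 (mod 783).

By square-and-multiply:
14 in binary is 1110, i.e. 14 = 8 + 4 + 2.
241^1 ≡ 241 (mod 783)
241^2 ≡ 241^2 = 58081 ≡ 139 (mod 783)
241^4 ≡ 139^2 = 19321 ≡ 529 (mod 783)
241^8 ≡ 529^2 = 279841 ≡ 310 (mod 783)
241^14 = 241^8 * 241^4 * 241^2 ≡ 310 * 529 * 139 (mod 783).
Accumulate the product:
310 * 529 = 163990 ≡ 343
343 * 139 = 47677 ≡ 697

697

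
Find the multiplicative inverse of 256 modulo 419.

By the extended Euclidean algorithm:
419 = 1*256 + 163
256 = 1*163 + 93
163 = 1*93 + 70
93 = 1*70 + 23
70 = 3*23 + 1
23 = 23*1 + 0
gcd(256, 419) = 1, so the inverse exists.
Bézout: 1 = 11*419 − 18*256.
So 256⁻¹ ≡ −18 ≡ 401 (mod 419).

401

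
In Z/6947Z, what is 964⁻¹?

Run the extended Euclidean algorithm:
6947 = 7×964 + 199
964 = 4×199 + 168
199 = 1×168 + 31
168 = 5×31 + 13
31 = 2×13 + 5
13 = 2×5 + 3
5 = 1×3 + 2
3 = 1×2 + 1
2 = 2×1 + 0
gcd(964, 6947) = 1, so the inverse exists.
Bézout: 1 = −373×6947 + 2688×964.
So 964⁻¹ ≡ 2688 (mod 6947).

2688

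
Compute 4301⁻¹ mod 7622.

3881

Run the extended Euclidean algorithm:
7622 = 1·4301 + 3321
4301 = 1·3321 + 980
3321 = 3·980 + 381
980 = 2·381 + 218
381 = 1·218 + 163
218 = 1·163 + 55
163 = 2·55 + 53
55 = 1·53 + 2
53 = 26·2 + 1
2 = 2·1 + 0
gcd(4301, 7622) = 1, so the inverse exists.
Bézout: 1 = 2111·7622 − 3741·4301.
So 4301⁻¹ ≡ −3741 ≡ 3881 (mod 7622).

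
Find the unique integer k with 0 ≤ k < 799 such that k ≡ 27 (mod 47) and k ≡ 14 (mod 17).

779

47⁻¹ mod 17: 47·4 ≡ 1 (mod 17), so 47⁻¹ ≡ 4.
k = 27 + 47·((14 − 27)·4 mod 17) = 27 + 47·16 = 779.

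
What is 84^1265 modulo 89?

55

By square-and-multiply:
84^1 ≡ 84 (mod 89)
84^2 ≡ 84^2 = 7056 ≡ 25 (mod 89)
84^4 ≡ 25^2 = 625 ≡ 2 (mod 89)
84^8 ≡ 2^2 = 4 (mod 89)
84^16 ≡ 4^2 = 16 (mod 89)
84^32 ≡ 16^2 = 256 ≡ 78 (mod 89)
84^64 ≡ 78^2 = 6084 ≡ 32 (mod 89)
84^128 ≡ 32^2 = 1024 ≡ 45 (mod 89)
84^256 ≡ 45^2 = 2025 ≡ 67 (mod 89)
84^512 ≡ 67^2 = 4489 ≡ 39 (mod 89)
84^1024 ≡ 39^2 = 1521 ≡ 8 (mod 89)
84^1265 = 84^1024 · 84^128 · 84^64 · 84^32 · 84^16 · 84^1 ≡ 8 · 45 · 32 · 78 · 16 · 84 (mod 89).
Accumulate the product:
8 · 45 = 360 ≡ 4
4 · 32 = 128 ≡ 39
39 · 78 = 3042 ≡ 16
16 · 16 = 256 ≡ 78
78 · 84 = 6552 ≡ 55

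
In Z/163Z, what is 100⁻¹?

163 = 1×100 + 63
100 = 1×63 + 37
63 = 1×37 + 26
37 = 1×26 + 11
26 = 2×11 + 4
11 = 2×4 + 3
4 = 1×3 + 1
3 = 3×1 + 0
gcd(100, 163) = 1, so the inverse exists.
Back-substitute for 1:
1 = 1×4 − 1×3
  = −1×11 + 3×4
  = 3×26 − 7×11
  = −7×37 + 10×26
  = 10×63 − 17×37
  = −17×100 + 27×63
  = 27×163 − 44×100
So 100⁻¹ ≡ −44 ≡ 119 (mod 163).

119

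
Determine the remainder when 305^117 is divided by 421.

Using repeated squaring:
117 in binary is 1110101, i.e. 117 = 64 + 32 + 16 + 4 + 1.
305^1 ≡ 305 (mod 421)
305^2 ≡ 305^2 = 93025 ≡ 405 (mod 421)
305^4 ≡ 405^2 = 164025 ≡ 256 (mod 421)
305^8 ≡ 256^2 = 65536 ≡ 281 (mod 421)
305^16 ≡ 281^2 = 78961 ≡ 234 (mod 421)
305^32 ≡ 234^2 = 54756 ≡ 26 (mod 421)
305^64 ≡ 26^2 = 676 ≡ 255 (mod 421)
305^117 = 305^64 × 305^32 × 305^16 × 305^4 × 305^1 ≡ 255 × 26 × 234 × 256 × 305 (mod 421).
Accumulate the product:
255 × 26 = 6630 ≡ 315
315 × 234 = 73710 ≡ 35
35 × 256 = 8960 ≡ 119
119 × 305 = 36295 ≡ 89

89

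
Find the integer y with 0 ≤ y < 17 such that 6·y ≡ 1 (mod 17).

Run the extended Euclidean algorithm:
17 = 2×6 + 5
6 = 1×5 + 1
5 = 5×1 + 0
gcd(6, 17) = 1, so the inverse exists.
Back-substitute for 1:
1 = 1×6 − 1×5
  = −1×17 + 3×6
So 6⁻¹ ≡ 3 (mod 17).

3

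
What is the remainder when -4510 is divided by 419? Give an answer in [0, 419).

-4510 = -11·419 + 99, so -4510 ≡ 99 (mod 419).

99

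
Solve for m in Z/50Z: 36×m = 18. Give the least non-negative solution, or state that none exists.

13

gcd(36, 50) = 2, and 2 | 18, so solutions exist.
Divide through by 2: 18×m ≡ 9 mod 25.
18⁻¹ ≡ 7 (mod 25).
m ≡ 7×9 ≡ 13 (mod 25).
The smallest non-negative solution is m = 13.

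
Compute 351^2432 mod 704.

1

351^1 ≡ 351 (mod 704)
351^2 ≡ 351^2 = 123201 ≡ 1 (mod 704)
351^4 ≡ 1^2 = 1 (mod 704)
351^8 ≡ 1^2 = 1 (mod 704)
351^16 ≡ 1^2 = 1 (mod 704)
351^32 ≡ 1^2 = 1 (mod 704)
351^64 ≡ 1^2 = 1 (mod 704)
351^128 ≡ 1^2 = 1 (mod 704)
351^256 ≡ 1^2 = 1 (mod 704)
351^512 ≡ 1^2 = 1 (mod 704)
351^1024 ≡ 1^2 = 1 (mod 704)
351^2048 ≡ 1^2 = 1 (mod 704)
351^2432 = 351^2048 · 351^256 · 351^128 ≡ 1 · 1 · 1 (mod 704).
Accumulate the product:
1 · 1 = 1
1 · 1 = 1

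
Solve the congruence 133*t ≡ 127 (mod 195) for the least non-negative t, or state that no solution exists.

64

gcd(133, 195) = 1, so a unique solution mod 195 exists.
133⁻¹ ≡ 22 (mod 195).
t ≡ 22*127 ≡ 64 (mod 195).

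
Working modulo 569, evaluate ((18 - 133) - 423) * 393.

18 - 133 = -115 ≡ 454 (mod 569)
454 - 423 = 31
31 * 393 = 12183 ≡ 234 (mod 569)

234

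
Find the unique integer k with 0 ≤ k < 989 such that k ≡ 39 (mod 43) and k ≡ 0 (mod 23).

598

43⁻¹ mod 23: 43*15 ≡ 1 (mod 23), so 43⁻¹ ≡ 15.
k = 39 + 43*((0 − 39)*15 mod 23) = 39 + 43*13 = 598.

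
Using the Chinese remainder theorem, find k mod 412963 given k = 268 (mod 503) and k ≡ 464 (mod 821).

41514

503⁻¹ mod 821: 503·679 ≡ 1 (mod 821), so 503⁻¹ ≡ 679.
k = 268 + 503·((464 − 268)·679 mod 821) = 268 + 503·82 = 41514.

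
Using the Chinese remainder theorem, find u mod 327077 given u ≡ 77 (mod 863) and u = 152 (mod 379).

94144

863⁻¹ mod 379: 863*148 ≡ 1 (mod 379), so 863⁻¹ ≡ 148.
u = 77 + 863*((152 − 77)*148 mod 379) = 77 + 863*109 = 94144.
Check: 94144 mod 863 = 77, 94144 mod 379 = 152. ✓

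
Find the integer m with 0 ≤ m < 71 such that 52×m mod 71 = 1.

71 = 1·52 + 19
52 = 2·19 + 14
19 = 1·14 + 5
14 = 2·5 + 4
5 = 1·4 + 1
4 = 4·1 + 0
gcd(52, 71) = 1, so the inverse exists.
Back-substitute for 1:
1 = 1·5 − 1·4
  = −1·14 + 3·5
  = 3·19 − 4·14
  = −4·52 + 11·19
  = 11·71 − 15·52
So 52⁻¹ ≡ −15 ≡ 56 (mod 71).

56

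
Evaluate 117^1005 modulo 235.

By square-and-multiply:
1005 in binary is 1111101101, i.e. 1005 = 512 + 256 + 128 + 64 + 32 + 8 + 4 + 1.
117^1 ≡ 117 (mod 235)
117^2 ≡ 117^2 = 13689 ≡ 59 (mod 235)
117^4 ≡ 59^2 = 3481 ≡ 191 (mod 235)
117^8 ≡ 191^2 = 36481 ≡ 56 (mod 235)
117^16 ≡ 56^2 = 3136 ≡ 81 (mod 235)
117^32 ≡ 81^2 = 6561 ≡ 216 (mod 235)
117^64 ≡ 216^2 = 46656 ≡ 126 (mod 235)
117^128 ≡ 126^2 = 15876 ≡ 131 (mod 235)
117^256 ≡ 131^2 = 17161 ≡ 6 (mod 235)
117^512 ≡ 6^2 = 36 (mod 235)
117^1005 = 117^512 · 117^256 · 117^128 · 117^64 · 117^32 · 117^8 · 117^4 · 117^1 ≡ 36 · 6 · 131 · 126 · 216 · 56 · 191 · 117 (mod 235).
Accumulate the product:
36 · 6 = 216
216 · 131 = 28296 ≡ 96
96 · 126 = 12096 ≡ 111
111 · 216 = 23976 ≡ 6
6 · 56 = 336 ≡ 101
101 · 191 = 19291 ≡ 21
21 · 117 = 2457 ≡ 107

107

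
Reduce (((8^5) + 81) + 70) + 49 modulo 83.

(8)^5 ≡ 66 (mod 83)
66 + 81 = 147 ≡ 64 (mod 83)
64 + 70 = 134 ≡ 51 (mod 83)
51 + 49 = 100 ≡ 17 (mod 83)

17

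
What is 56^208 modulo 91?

35

208 in binary is 11010000, i.e. 208 = 128 + 64 + 16.
56^1 ≡ 56 (mod 91)
56^2 ≡ 56^2 = 3136 ≡ 42 (mod 91)
56^4 ≡ 42^2 = 1764 ≡ 35 (mod 91)
56^8 ≡ 35^2 = 1225 ≡ 42 (mod 91)
56^16 ≡ 42^2 = 1764 ≡ 35 (mod 91)
56^32 ≡ 35^2 = 1225 ≡ 42 (mod 91)
56^64 ≡ 42^2 = 1764 ≡ 35 (mod 91)
56^128 ≡ 35^2 = 1225 ≡ 42 (mod 91)
56^208 = 56^128 × 56^64 × 56^16 ≡ 42 × 35 × 35 (mod 91).
Accumulate the product:
42 × 35 = 1470 ≡ 14
14 × 35 = 490 ≡ 35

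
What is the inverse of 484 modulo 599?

125

Run the extended Euclidean algorithm:
599 = 1·484 + 115
484 = 4·115 + 24
115 = 4·24 + 19
24 = 1·19 + 5
19 = 3·5 + 4
5 = 1·4 + 1
4 = 4·1 + 0
gcd(484, 599) = 1, so the inverse exists.
Back-substitute for 1:
1 = 1·5 − 1·4
  = −1·19 + 4·5
  = 4·24 − 5·19
  = −5·115 + 24·24
  = 24·484 − 101·115
  = −101·599 + 125·484
So 484⁻¹ ≡ 125 (mod 599).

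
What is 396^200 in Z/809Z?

200 in binary is 11001000, i.e. 200 = 128 + 64 + 8.
396^1 ≡ 396 (mod 809)
396^2 ≡ 396^2 = 156816 ≡ 679 (mod 809)
396^4 ≡ 679^2 = 461041 ≡ 720 (mod 809)
396^8 ≡ 720^2 = 518400 ≡ 640 (mod 809)
396^16 ≡ 640^2 = 409600 ≡ 246 (mod 809)
396^32 ≡ 246^2 = 60516 ≡ 650 (mod 809)
396^64 ≡ 650^2 = 422500 ≡ 202 (mod 809)
396^128 ≡ 202^2 = 40804 ≡ 354 (mod 809)
396^200 = 396^128 × 396^64 × 396^8 ≡ 354 × 202 × 640 (mod 809).
Accumulate the product:
354 × 202 = 71508 ≡ 316
316 × 640 = 202240 ≡ 799

799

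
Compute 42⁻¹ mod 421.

421 = 10×42 + 1
42 = 42×1 + 0
gcd(42, 421) = 1, so the inverse exists.
Bézout: 1 = 1×421 − 10×42.
So 42⁻¹ ≡ −10 ≡ 411 (mod 421).

411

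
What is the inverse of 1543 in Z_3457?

By the extended Euclidean algorithm:
3457 = 2·1543 + 371
1543 = 4·371 + 59
371 = 6·59 + 17
59 = 3·17 + 8
17 = 2·8 + 1
8 = 8·1 + 0
gcd(1543, 3457) = 1, so the inverse exists.
Back-substitute for 1:
1 = 1·17 − 2·8
  = −2·59 + 7·17
  = 7·371 − 44·59
  = −44·1543 + 183·371
  = 183·3457 − 410·1543
So 1543⁻¹ ≡ −410 ≡ 3047 (mod 3457).

3047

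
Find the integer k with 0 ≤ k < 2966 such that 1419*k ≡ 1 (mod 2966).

811

By the extended Euclidean algorithm:
2966 = 2*1419 + 128
1419 = 11*128 + 11
128 = 11*11 + 7
11 = 1*7 + 4
7 = 1*4 + 3
4 = 1*3 + 1
3 = 3*1 + 0
gcd(1419, 2966) = 1, so the inverse exists.
Back-substitute for 1:
1 = 1*4 − 1*3
  = −1*7 + 2*4
  = 2*11 − 3*7
  = −3*128 + 35*11
  = 35*1419 − 388*128
  = −388*2966 + 811*1419
So 1419⁻¹ ≡ 811 (mod 2966).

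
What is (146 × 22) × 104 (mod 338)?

104

146 × 22 = 3212 ≡ 170 (mod 338)
170 × 104 = 17680 ≡ 104 (mod 338)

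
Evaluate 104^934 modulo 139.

104^1 ≡ 104 (mod 139)
104^2 ≡ 104^2 = 10816 ≡ 113 (mod 139)
104^4 ≡ 113^2 = 12769 ≡ 120 (mod 139)
104^8 ≡ 120^2 = 14400 ≡ 83 (mod 139)
104^16 ≡ 83^2 = 6889 ≡ 78 (mod 139)
104^32 ≡ 78^2 = 6084 ≡ 107 (mod 139)
104^64 ≡ 107^2 = 11449 ≡ 51 (mod 139)
104^128 ≡ 51^2 = 2601 ≡ 99 (mod 139)
104^256 ≡ 99^2 = 9801 ≡ 71 (mod 139)
104^512 ≡ 71^2 = 5041 ≡ 37 (mod 139)
104^934 = 104^512 * 104^256 * 104^128 * 104^32 * 104^4 * 104^2 ≡ 37 * 71 * 99 * 107 * 120 * 113 (mod 139).
Accumulate the product:
37 * 71 = 2627 ≡ 125
125 * 99 = 12375 ≡ 4
4 * 107 = 428 ≡ 11
11 * 120 = 1320 ≡ 69
69 * 113 = 7797 ≡ 13

13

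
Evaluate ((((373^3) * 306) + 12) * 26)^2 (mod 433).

(373)^3 ≡ 67 (mod 433)
67 * 306 = 20502 ≡ 151 (mod 433)
151 + 12 = 163
163 * 26 = 4238 ≡ 341 (mod 433)
(341)^2 ≡ 237 (mod 433)

237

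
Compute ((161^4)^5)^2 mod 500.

(161)^4 ≡ 241 (mod 500)
(241)^5 ≡ 201 (mod 500)
(201)^2 ≡ 401 (mod 500)

401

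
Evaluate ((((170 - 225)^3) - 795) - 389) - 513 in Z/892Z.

516

170 - 225 = -55 ≡ 837 (mod 892)
(837)^3 ≡ 429 (mod 892)
429 - 795 = -366 ≡ 526 (mod 892)
526 - 389 = 137
137 - 513 = -376 ≡ 516 (mod 892)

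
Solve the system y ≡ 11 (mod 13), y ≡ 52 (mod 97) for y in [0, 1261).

13⁻¹ mod 97: 13·15 ≡ 1 (mod 97), so 13⁻¹ ≡ 15.
y = 11 + 13·((52 − 11)·15 mod 97) = 11 + 13·33 = 440.
Check: 440 mod 13 = 11, 440 mod 97 = 52. ✓

440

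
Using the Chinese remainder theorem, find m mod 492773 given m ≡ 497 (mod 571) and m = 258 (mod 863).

411046

571⁻¹ mod 863: 571×730 ≡ 1 (mod 863), so 571⁻¹ ≡ 730.
m = 497 + 571×((258 − 497)×730 mod 863) = 497 + 571×719 = 411046.
Check: 411046 mod 571 = 497, 411046 mod 863 = 258. ✓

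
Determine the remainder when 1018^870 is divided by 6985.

Using repeated squaring:
870 in binary is 1101100110, i.e. 870 = 512 + 256 + 64 + 32 + 4 + 2.
1018^1 ≡ 1018 (mod 6985)
1018^2 ≡ 1018^2 = 1036324 ≡ 2544 (mod 6985)
1018^4 ≡ 2544^2 = 6471936 ≡ 3826 (mod 6985)
1018^8 ≡ 3826^2 = 14638276 ≡ 4701 (mod 6985)
1018^16 ≡ 4701^2 = 22099401 ≡ 5846 (mod 6985)
1018^32 ≡ 5846^2 = 34175716 ≡ 5096 (mod 6985)
1018^64 ≡ 5096^2 = 25969216 ≡ 5971 (mod 6985)
1018^128 ≡ 5971^2 = 35652841 ≡ 1401 (mod 6985)
1018^256 ≡ 1401^2 = 1962801 ≡ 16 (mod 6985)
1018^512 ≡ 16^2 = 256 (mod 6985)
1018^870 = 1018^512 × 1018^256 × 1018^64 × 1018^32 × 1018^4 × 1018^2 ≡ 256 × 16 × 5971 × 5096 × 3826 × 2544 (mod 6985).
Accumulate the product:
256 × 16 = 4096
4096 × 5971 = 24457216 ≡ 2731
2731 × 5096 = 13917176 ≡ 3056
3056 × 3826 = 11692256 ≡ 6351
6351 × 2544 = 16156944 ≡ 639

639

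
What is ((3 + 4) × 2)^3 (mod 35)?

14

3 + 4 = 7
7 × 2 = 14
(14)^3 ≡ 14 (mod 35)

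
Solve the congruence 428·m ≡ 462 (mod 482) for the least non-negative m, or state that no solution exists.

45

gcd(428, 482) = 2, and 2 | 462, so solutions exist.
Divide through by 2: 214·m ≡ 231 mod 241.
214⁻¹ ≡ 116 (mod 241).
m ≡ 116·231 ≡ 45 (mod 241).
The smallest non-negative solution is m = 45.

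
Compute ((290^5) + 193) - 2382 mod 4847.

(290)^5 ≡ 2732 (mod 4847)
2732 + 193 = 2925
2925 - 2382 = 543

543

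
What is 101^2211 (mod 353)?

247

Using repeated squaring:
101^1 ≡ 101 (mod 353)
101^2 ≡ 101^2 = 10201 ≡ 317 (mod 353)
101^4 ≡ 317^2 = 100489 ≡ 237 (mod 353)
101^8 ≡ 237^2 = 56169 ≡ 42 (mod 353)
101^16 ≡ 42^2 = 1764 ≡ 352 (mod 353)
101^32 ≡ 352^2 = 123904 ≡ 1 (mod 353)
101^64 ≡ 1^2 = 1 (mod 353)
101^128 ≡ 1^2 = 1 (mod 353)
101^256 ≡ 1^2 = 1 (mod 353)
101^512 ≡ 1^2 = 1 (mod 353)
101^1024 ≡ 1^2 = 1 (mod 353)
101^2048 ≡ 1^2 = 1 (mod 353)
101^2211 = 101^2048 × 101^128 × 101^32 × 101^2 × 101^1 ≡ 1 × 1 × 1 × 317 × 101 (mod 353).
Accumulate the product:
1 × 1 = 1
1 × 1 = 1
1 × 317 = 317
317 × 101 = 32017 ≡ 247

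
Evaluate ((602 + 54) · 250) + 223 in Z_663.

602 + 54 = 656
656 · 250 = 164000 ≡ 239 (mod 663)
239 + 223 = 462

462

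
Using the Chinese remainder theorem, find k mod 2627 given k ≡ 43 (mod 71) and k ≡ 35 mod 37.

71⁻¹ mod 37: 71×12 ≡ 1 (mod 37), so 71⁻¹ ≡ 12.
k = 43 + 71×((35 − 43)×12 mod 37) = 43 + 71×15 = 1108.

1108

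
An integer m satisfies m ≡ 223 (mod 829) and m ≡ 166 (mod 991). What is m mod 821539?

806840

829⁻¹ mod 991: 829*887 ≡ 1 (mod 991), so 829⁻¹ ≡ 887.
m = 223 + 829*((166 − 223)*887 mod 991) = 223 + 829*973 = 806840.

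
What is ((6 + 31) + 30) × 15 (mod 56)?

6 + 31 = 37
37 + 30 = 67 ≡ 11 (mod 56)
11 × 15 = 165 ≡ 53 (mod 56)

53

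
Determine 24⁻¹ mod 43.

9

43 = 1×24 + 19
24 = 1×19 + 5
19 = 3×5 + 4
5 = 1×4 + 1
4 = 4×1 + 0
gcd(24, 43) = 1, so the inverse exists.
Back-substitute for 1:
1 = 1×5 − 1×4
  = −1×19 + 4×5
  = 4×24 − 5×19
  = −5×43 + 9×24
So 24⁻¹ ≡ 9 (mod 43).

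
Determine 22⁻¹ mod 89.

89 = 4·22 + 1
22 = 22·1 + 0
gcd(22, 89) = 1, so the inverse exists.
Back-substitute for 1:
1 = 1·89 − 4·22
So 22⁻¹ ≡ −4 ≡ 85 (mod 89).

85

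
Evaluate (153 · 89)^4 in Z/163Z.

43

153 · 89 = 13617 ≡ 88 (mod 163)
(88)^4 ≡ 43 (mod 163)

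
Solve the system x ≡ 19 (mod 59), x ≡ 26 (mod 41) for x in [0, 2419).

1789

59⁻¹ mod 41: 59*16 ≡ 1 (mod 41), so 59⁻¹ ≡ 16.
x = 19 + 59*((26 − 19)*16 mod 41) = 19 + 59*30 = 1789.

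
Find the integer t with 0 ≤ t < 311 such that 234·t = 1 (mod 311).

105

Run the extended Euclidean algorithm:
311 = 1×234 + 77
234 = 3×77 + 3
77 = 25×3 + 2
3 = 1×2 + 1
2 = 2×1 + 0
gcd(234, 311) = 1, so the inverse exists.
Bézout: 1 = −79×311 + 105×234.
So 234⁻¹ ≡ 105 (mod 311).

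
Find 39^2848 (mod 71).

20

2848 in binary is 101100100000, i.e. 2848 = 2048 + 512 + 256 + 32.
39^1 ≡ 39 (mod 71)
39^2 ≡ 39^2 = 1521 ≡ 30 (mod 71)
39^4 ≡ 30^2 = 900 ≡ 48 (mod 71)
39^8 ≡ 48^2 = 2304 ≡ 32 (mod 71)
39^16 ≡ 32^2 = 1024 ≡ 30 (mod 71)
39^32 ≡ 30^2 = 900 ≡ 48 (mod 71)
39^64 ≡ 48^2 = 2304 ≡ 32 (mod 71)
39^128 ≡ 32^2 = 1024 ≡ 30 (mod 71)
39^256 ≡ 30^2 = 900 ≡ 48 (mod 71)
39^512 ≡ 48^2 = 2304 ≡ 32 (mod 71)
39^1024 ≡ 32^2 = 1024 ≡ 30 (mod 71)
39^2048 ≡ 30^2 = 900 ≡ 48 (mod 71)
39^2848 = 39^2048 * 39^512 * 39^256 * 39^32 ≡ 48 * 32 * 48 * 48 (mod 71).
Accumulate the product:
48 * 32 = 1536 ≡ 45
45 * 48 = 2160 ≡ 30
30 * 48 = 1440 ≡ 20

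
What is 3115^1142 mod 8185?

1142 in binary is 10001110110, i.e. 1142 = 1024 + 64 + 32 + 16 + 4 + 2.
3115^1 ≡ 3115 (mod 8185)
3115^2 ≡ 3115^2 = 9703225 ≡ 4000 (mod 8185)
3115^4 ≡ 4000^2 = 16000000 ≡ 6510 (mod 8185)
3115^8 ≡ 6510^2 = 42380100 ≡ 6355 (mod 8185)
3115^16 ≡ 6355^2 = 40386025 ≡ 1235 (mod 8185)
3115^32 ≡ 1235^2 = 1525225 ≡ 2815 (mod 8185)
3115^64 ≡ 2815^2 = 7924225 ≡ 1145 (mod 8185)
3115^128 ≡ 1145^2 = 1311025 ≡ 1425 (mod 8185)
3115^256 ≡ 1425^2 = 2030625 ≡ 745 (mod 8185)
3115^512 ≡ 745^2 = 555025 ≡ 6630 (mod 8185)
3115^1024 ≡ 6630^2 = 43956900 ≡ 3450 (mod 8185)
3115^1142 = 3115^1024 × 3115^64 × 3115^32 × 3115^16 × 3115^4 × 3115^2 ≡ 3450 × 1145 × 2815 × 1235 × 6510 × 4000 (mod 8185).
Accumulate the product:
3450 × 1145 = 3950250 ≡ 5080
5080 × 2815 = 14300200 ≡ 1005
1005 × 1235 = 1241175 ≡ 5240
5240 × 6510 = 34112400 ≡ 5505
5505 × 4000 = 22020000 ≡ 2350

2350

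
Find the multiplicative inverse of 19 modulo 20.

20 = 1*19 + 1
19 = 19*1 + 0
gcd(19, 20) = 1, so the inverse exists.
Bézout: 1 = 1*20 − 1*19.
So 19⁻¹ ≡ −1 ≡ 19 (mod 20).

19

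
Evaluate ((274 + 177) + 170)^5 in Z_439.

274 + 177 = 451 ≡ 12 (mod 439)
12 + 170 = 182
(182)^5 ≡ 319 (mod 439)

319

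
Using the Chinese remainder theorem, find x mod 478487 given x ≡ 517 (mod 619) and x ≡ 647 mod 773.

453625

619⁻¹ mod 773: 619·517 ≡ 1 (mod 773), so 619⁻¹ ≡ 517.
x = 517 + 619·((647 − 517)·517 mod 773) = 517 + 619·732 = 453625.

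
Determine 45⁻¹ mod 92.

By the extended Euclidean algorithm:
92 = 2×45 + 2
45 = 22×2 + 1
2 = 2×1 + 0
gcd(45, 92) = 1, so the inverse exists.
Back-substitute for 1:
1 = 1×45 − 22×2
  = −22×92 + 45×45
So 45⁻¹ ≡ 45 (mod 92).

45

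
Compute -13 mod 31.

18

-13 = -1·31 + 18, so -13 ≡ 18 (mod 31).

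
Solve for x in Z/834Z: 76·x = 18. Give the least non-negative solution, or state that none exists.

99

gcd(76, 834) = 2, and 2 | 18, so solutions exist.
Divide through by 2: 38·x = 9 (mod 417).
38⁻¹ ≡ 11 (mod 417).
x ≡ 11·9 ≡ 99 (mod 417).
The smallest non-negative solution is x = 99.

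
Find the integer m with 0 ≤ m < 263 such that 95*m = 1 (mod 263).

By the extended Euclidean algorithm:
263 = 2·95 + 73
95 = 1·73 + 22
73 = 3·22 + 7
22 = 3·7 + 1
7 = 7·1 + 0
gcd(95, 263) = 1, so the inverse exists.
Back-substitute for 1:
1 = 1·22 − 3·7
  = −3·73 + 10·22
  = 10·95 − 13·73
  = −13·263 + 36·95
So 95⁻¹ ≡ 36 (mod 263).

36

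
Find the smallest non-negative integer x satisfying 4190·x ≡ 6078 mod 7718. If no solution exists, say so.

gcd(4190, 7718) = 2, and 2 | 6078, so solutions exist.
Divide through by 2: 2095·x ≡ 3039 mod 3859.
2095⁻¹ ≡ 2903 (mod 3859).
x ≡ 2903·3039 ≡ 543 (mod 3859).
The smallest non-negative solution is x = 543.

543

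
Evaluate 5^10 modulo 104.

25

5^1 ≡ 5 (mod 104)
5^2 ≡ 5^2 = 25 (mod 104)
5^4 ≡ 25^2 = 625 ≡ 1 (mod 104)
5^8 ≡ 1^2 = 1 (mod 104)
5^10 = 5^8 × 5^2 ≡ 1 × 25 (mod 104).
1 × 25 = 25 ≡ 25 (mod 104).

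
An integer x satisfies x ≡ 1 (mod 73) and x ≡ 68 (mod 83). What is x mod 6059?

73⁻¹ mod 83: 73×58 ≡ 1 (mod 83), so 73⁻¹ ≡ 58.
x = 1 + 73×((68 − 1)×58 mod 83) = 1 + 73×68 = 4965.

4965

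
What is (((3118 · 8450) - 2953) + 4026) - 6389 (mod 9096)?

8864

3118 · 8450 = 26347100 ≡ 5084 (mod 9096)
5084 - 2953 = 2131
2131 + 4026 = 6157
6157 - 6389 = -232 ≡ 8864 (mod 9096)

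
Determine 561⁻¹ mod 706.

297

Run the extended Euclidean algorithm:
706 = 1·561 + 145
561 = 3·145 + 126
145 = 1·126 + 19
126 = 6·19 + 12
19 = 1·12 + 7
12 = 1·7 + 5
7 = 1·5 + 2
5 = 2·2 + 1
2 = 2·1 + 0
gcd(561, 706) = 1, so the inverse exists.
Back-substitute for 1:
1 = 1·5 − 2·2
  = −2·7 + 3·5
  = 3·12 − 5·7
  = −5·19 + 8·12
  = 8·126 − 53·19
  = −53·145 + 61·126
  = 61·561 − 236·145
  = −236·706 + 297·561
So 561⁻¹ ≡ 297 (mod 706).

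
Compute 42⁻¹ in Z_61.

16

Run the extended Euclidean algorithm:
61 = 1*42 + 19
42 = 2*19 + 4
19 = 4*4 + 3
4 = 1*3 + 1
3 = 3*1 + 0
gcd(42, 61) = 1, so the inverse exists.
Back-substitute for 1:
1 = 1*4 − 1*3
  = −1*19 + 5*4
  = 5*42 − 11*19
  = −11*61 + 16*42
So 42⁻¹ ≡ 16 (mod 61).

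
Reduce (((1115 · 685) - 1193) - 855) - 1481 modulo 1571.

1453

1115 · 685 = 763775 ≡ 269 (mod 1571)
269 - 1193 = -924 ≡ 647 (mod 1571)
647 - 855 = -208 ≡ 1363 (mod 1571)
1363 - 1481 = -118 ≡ 1453 (mod 1571)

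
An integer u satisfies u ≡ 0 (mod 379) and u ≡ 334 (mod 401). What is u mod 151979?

379⁻¹ mod 401: 379·164 ≡ 1 (mod 401), so 379⁻¹ ≡ 164.
u = 0 + 379·((334 − 0)·164 mod 401) = 0 + 379·240 = 90960.

90960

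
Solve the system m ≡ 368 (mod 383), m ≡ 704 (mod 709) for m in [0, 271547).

104927

383⁻¹ mod 709: 383*311 ≡ 1 (mod 709), so 383⁻¹ ≡ 311.
m = 368 + 383*((704 − 368)*311 mod 709) = 368 + 383*273 = 104927.
Check: 104927 mod 383 = 368, 104927 mod 709 = 704. ✓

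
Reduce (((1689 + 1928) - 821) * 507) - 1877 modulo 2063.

477

1689 + 1928 = 3617 ≡ 1554 (mod 2063)
1554 - 821 = 733
733 * 507 = 371631 ≡ 291 (mod 2063)
291 - 1877 = -1586 ≡ 477 (mod 2063)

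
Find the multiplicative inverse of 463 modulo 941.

Apply the Euclidean algorithm and back-substitute:
941 = 2·463 + 15
463 = 30·15 + 13
15 = 1·13 + 2
13 = 6·2 + 1
2 = 2·1 + 0
gcd(463, 941) = 1, so the inverse exists.
Back-substitute for 1:
1 = 1·13 − 6·2
  = −6·15 + 7·13
  = 7·463 − 216·15
  = −216·941 + 439·463
So 463⁻¹ ≡ 439 (mod 941).

439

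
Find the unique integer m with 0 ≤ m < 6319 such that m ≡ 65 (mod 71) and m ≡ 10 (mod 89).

633

71⁻¹ mod 89: 71*84 ≡ 1 (mod 89), so 71⁻¹ ≡ 84.
m = 65 + 71*((10 − 65)*84 mod 89) = 65 + 71*8 = 633.
Check: 633 mod 71 = 65, 633 mod 89 = 10. ✓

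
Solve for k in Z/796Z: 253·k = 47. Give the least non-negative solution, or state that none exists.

491

gcd(253, 796) = 1, so a unique solution mod 796 exists.
253⁻¹ ≡ 129 (mod 796).
k ≡ 129·47 ≡ 491 (mod 796).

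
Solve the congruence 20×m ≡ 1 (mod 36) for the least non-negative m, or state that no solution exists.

no solution

gcd(20, 36) = 4, and 4 does not divide 1.
So the congruence has no solution.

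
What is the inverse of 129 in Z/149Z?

67

149 = 1·129 + 20
129 = 6·20 + 9
20 = 2·9 + 2
9 = 4·2 + 1
2 = 2·1 + 0
gcd(129, 149) = 1, so the inverse exists.
Back-substitute for 1:
1 = 1·9 − 4·2
  = −4·20 + 9·9
  = 9·129 − 58·20
  = −58·149 + 67·129
So 129⁻¹ ≡ 67 (mod 149).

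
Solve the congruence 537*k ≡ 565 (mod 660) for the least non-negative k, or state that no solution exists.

gcd(537, 660) = 3, and 3 does not divide 565.
So the congruence has no solution.

no solution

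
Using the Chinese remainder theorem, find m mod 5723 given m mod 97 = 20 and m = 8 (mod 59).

97⁻¹ mod 59: 97*14 ≡ 1 (mod 59), so 97⁻¹ ≡ 14.
m = 20 + 97*((8 − 20)*14 mod 59) = 20 + 97*9 = 893.

893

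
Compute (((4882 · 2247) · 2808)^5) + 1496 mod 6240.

248

4882 · 2247 = 10969854 ≡ 6174 (mod 6240)
6174 · 2808 = 17336592 ≡ 1872 (mod 6240)
(1872)^5 ≡ 4992 (mod 6240)
4992 + 1496 = 6488 ≡ 248 (mod 6240)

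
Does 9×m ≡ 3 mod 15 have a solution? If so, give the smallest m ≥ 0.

gcd(9, 15) = 3, and 3 | 3, so solutions exist.
Divide through by 3: 3×m mod 5 = 1.
3⁻¹ ≡ 2 (mod 5).
m ≡ 2×1 ≡ 2 (mod 5).
The smallest non-negative solution is m = 2.

2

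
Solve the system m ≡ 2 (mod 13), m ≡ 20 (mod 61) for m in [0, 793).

13⁻¹ mod 61: 13×47 ≡ 1 (mod 61), so 13⁻¹ ≡ 47.
m = 2 + 13×((20 − 2)×47 mod 61) = 2 + 13×53 = 691.

691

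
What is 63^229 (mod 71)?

21

By square-and-multiply:
63^1 ≡ 63 (mod 71)
63^2 ≡ 63^2 = 3969 ≡ 64 (mod 71)
63^4 ≡ 64^2 = 4096 ≡ 49 (mod 71)
63^8 ≡ 49^2 = 2401 ≡ 58 (mod 71)
63^16 ≡ 58^2 = 3364 ≡ 27 (mod 71)
63^32 ≡ 27^2 = 729 ≡ 19 (mod 71)
63^64 ≡ 19^2 = 361 ≡ 6 (mod 71)
63^128 ≡ 6^2 = 36 (mod 71)
63^229 = 63^128 · 63^64 · 63^32 · 63^4 · 63^1 ≡ 36 · 6 · 19 · 49 · 63 (mod 71).
Accumulate the product:
36 · 6 = 216 ≡ 3
3 · 19 = 57
57 · 49 = 2793 ≡ 24
24 · 63 = 1512 ≡ 21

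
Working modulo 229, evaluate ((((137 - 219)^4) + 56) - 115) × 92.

213

137 - 219 = -82 ≡ 147 (mod 229)
(147)^4 ≡ 19 (mod 229)
19 + 56 = 75
75 - 115 = -40 ≡ 189 (mod 229)
189 × 92 = 17388 ≡ 213 (mod 229)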